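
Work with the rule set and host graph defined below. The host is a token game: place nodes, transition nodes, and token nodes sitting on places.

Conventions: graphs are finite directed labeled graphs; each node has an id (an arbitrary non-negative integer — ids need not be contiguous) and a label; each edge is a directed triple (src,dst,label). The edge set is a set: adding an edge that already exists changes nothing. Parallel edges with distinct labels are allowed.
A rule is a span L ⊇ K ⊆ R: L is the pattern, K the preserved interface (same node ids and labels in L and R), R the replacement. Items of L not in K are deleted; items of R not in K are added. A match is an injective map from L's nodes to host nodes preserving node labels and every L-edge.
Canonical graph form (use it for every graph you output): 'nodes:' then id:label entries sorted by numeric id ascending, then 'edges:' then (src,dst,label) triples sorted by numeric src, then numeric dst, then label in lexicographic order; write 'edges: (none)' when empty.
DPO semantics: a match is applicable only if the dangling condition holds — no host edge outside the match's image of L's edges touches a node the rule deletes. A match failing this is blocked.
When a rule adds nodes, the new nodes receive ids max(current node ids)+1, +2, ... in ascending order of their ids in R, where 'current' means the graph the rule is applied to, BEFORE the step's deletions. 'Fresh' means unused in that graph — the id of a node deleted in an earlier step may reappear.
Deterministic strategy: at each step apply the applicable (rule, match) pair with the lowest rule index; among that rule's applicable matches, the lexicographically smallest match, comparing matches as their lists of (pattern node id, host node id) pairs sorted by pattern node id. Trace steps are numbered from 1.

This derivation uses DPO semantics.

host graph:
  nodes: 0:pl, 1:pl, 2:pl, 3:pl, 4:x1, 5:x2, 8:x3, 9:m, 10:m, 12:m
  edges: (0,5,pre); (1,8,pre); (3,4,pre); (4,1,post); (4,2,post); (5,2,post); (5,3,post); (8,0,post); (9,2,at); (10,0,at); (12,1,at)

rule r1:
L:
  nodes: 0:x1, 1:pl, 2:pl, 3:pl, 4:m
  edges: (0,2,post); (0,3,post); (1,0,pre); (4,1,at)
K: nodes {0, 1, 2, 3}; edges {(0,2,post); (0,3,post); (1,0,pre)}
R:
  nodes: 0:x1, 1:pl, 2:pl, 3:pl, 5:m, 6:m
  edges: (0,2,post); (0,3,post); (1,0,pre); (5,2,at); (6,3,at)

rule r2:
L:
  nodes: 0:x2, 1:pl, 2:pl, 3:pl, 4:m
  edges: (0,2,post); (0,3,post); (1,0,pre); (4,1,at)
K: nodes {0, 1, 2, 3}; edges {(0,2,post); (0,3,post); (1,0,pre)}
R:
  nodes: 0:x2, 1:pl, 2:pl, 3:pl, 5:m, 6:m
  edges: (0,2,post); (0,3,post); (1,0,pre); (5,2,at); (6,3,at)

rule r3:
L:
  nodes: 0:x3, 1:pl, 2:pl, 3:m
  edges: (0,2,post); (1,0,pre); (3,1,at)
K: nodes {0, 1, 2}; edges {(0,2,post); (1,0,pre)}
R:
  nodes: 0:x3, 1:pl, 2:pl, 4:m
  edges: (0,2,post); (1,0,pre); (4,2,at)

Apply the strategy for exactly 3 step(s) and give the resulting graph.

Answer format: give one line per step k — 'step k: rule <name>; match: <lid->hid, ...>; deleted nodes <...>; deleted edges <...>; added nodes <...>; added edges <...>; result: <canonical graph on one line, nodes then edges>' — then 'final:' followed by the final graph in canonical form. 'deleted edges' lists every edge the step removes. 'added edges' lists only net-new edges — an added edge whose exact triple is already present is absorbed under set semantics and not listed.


step 1: rule r2; match: 0->5, 1->0, 2->2, 3->3, 4->10; deleted nodes 10; deleted edges (10,0,at); added nodes 13, 14; added edges (13,2,at); (14,3,at); result: nodes: 0:pl, 1:pl, 2:pl, 3:pl, 4:x1, 5:x2, 8:x3, 9:m, 12:m, 13:m, 14:m edges: (0,5,pre); (1,8,pre); (3,4,pre); (4,1,post); (4,2,post); (5,2,post); (5,3,post); (8,0,post); (9,2,at); (12,1,at); (13,2,at); (14,3,at)
step 2: rule r1; match: 0->4, 1->3, 2->1, 3->2, 4->14; deleted nodes 14; deleted edges (14,3,at); added nodes 15, 16; added edges (15,1,at); (16,2,at); result: nodes: 0:pl, 1:pl, 2:pl, 3:pl, 4:x1, 5:x2, 8:x3, 9:m, 12:m, 13:m, 15:m, 16:m edges: (0,5,pre); (1,8,pre); (3,4,pre); (4,1,post); (4,2,post); (5,2,post); (5,3,post); (8,0,post); (9,2,at); (12,1,at); (13,2,at); (15,1,at); (16,2,at)
step 3: rule r3; match: 0->8, 1->1, 2->0, 3->12; deleted nodes 12; deleted edges (12,1,at); added nodes 17; added edges (17,0,at); result: nodes: 0:pl, 1:pl, 2:pl, 3:pl, 4:x1, 5:x2, 8:x3, 9:m, 13:m, 15:m, 16:m, 17:m edges: (0,5,pre); (1,8,pre); (3,4,pre); (4,1,post); (4,2,post); (5,2,post); (5,3,post); (8,0,post); (9,2,at); (13,2,at); (15,1,at); (16,2,at); (17,0,at)
final:
nodes: 0:pl, 1:pl, 2:pl, 3:pl, 4:x1, 5:x2, 8:x3, 9:m, 13:m, 15:m, 16:m, 17:m
edges: (0,5,pre); (1,8,pre); (3,4,pre); (4,1,post); (4,2,post); (5,2,post); (5,3,post); (8,0,post); (9,2,at); (13,2,at); (15,1,at); (16,2,at); (17,0,at)


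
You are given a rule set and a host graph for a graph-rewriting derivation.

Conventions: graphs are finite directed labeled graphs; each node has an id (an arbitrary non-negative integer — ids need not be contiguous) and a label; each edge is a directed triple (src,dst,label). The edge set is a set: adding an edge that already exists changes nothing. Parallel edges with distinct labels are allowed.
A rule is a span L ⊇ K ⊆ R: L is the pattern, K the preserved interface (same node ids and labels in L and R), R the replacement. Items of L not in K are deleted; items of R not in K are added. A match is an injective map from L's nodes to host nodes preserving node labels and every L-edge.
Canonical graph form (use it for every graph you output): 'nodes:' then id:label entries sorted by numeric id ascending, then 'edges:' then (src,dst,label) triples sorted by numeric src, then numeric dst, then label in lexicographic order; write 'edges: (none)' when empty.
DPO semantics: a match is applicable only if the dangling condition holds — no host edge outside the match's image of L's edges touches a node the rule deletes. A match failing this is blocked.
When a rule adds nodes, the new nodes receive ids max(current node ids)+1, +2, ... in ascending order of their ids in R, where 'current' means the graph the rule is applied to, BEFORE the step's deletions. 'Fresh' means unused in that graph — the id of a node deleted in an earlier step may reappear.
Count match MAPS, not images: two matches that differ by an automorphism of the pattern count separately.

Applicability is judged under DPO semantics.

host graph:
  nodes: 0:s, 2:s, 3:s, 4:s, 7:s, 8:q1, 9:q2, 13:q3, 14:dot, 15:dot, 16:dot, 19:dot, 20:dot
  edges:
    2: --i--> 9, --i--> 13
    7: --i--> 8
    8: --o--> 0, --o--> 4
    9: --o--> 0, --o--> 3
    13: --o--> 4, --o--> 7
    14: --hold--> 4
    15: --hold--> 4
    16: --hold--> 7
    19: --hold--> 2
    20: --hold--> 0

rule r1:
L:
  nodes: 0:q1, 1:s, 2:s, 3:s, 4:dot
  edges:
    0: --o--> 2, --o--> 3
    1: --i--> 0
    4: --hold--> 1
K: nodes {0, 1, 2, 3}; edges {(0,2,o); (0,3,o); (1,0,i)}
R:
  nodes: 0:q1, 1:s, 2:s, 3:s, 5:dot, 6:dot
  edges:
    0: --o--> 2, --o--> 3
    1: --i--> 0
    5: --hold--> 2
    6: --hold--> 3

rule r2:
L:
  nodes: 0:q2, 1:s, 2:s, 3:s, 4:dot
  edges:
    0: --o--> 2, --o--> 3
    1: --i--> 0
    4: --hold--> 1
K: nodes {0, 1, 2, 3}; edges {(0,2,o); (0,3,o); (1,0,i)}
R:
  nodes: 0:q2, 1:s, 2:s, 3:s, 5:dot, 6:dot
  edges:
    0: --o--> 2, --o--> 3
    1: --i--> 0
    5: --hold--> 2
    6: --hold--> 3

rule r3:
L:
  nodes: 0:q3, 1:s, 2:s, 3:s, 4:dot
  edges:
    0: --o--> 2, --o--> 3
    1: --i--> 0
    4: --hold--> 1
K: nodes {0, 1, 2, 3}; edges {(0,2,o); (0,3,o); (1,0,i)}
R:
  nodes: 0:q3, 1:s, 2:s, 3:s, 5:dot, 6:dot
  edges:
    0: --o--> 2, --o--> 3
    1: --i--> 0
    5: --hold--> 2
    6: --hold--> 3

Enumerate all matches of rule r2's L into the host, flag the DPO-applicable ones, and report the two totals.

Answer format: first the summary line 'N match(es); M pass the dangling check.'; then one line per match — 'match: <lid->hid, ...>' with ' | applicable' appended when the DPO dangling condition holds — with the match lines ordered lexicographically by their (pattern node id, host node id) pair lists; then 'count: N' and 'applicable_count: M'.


2 match(es); 2 pass the dangling check.
match: 0->9, 1->2, 2->0, 3->3, 4->19 | applicable
match: 0->9, 1->2, 2->3, 3->0, 4->19 | applicable
count: 2
applicable_count: 2


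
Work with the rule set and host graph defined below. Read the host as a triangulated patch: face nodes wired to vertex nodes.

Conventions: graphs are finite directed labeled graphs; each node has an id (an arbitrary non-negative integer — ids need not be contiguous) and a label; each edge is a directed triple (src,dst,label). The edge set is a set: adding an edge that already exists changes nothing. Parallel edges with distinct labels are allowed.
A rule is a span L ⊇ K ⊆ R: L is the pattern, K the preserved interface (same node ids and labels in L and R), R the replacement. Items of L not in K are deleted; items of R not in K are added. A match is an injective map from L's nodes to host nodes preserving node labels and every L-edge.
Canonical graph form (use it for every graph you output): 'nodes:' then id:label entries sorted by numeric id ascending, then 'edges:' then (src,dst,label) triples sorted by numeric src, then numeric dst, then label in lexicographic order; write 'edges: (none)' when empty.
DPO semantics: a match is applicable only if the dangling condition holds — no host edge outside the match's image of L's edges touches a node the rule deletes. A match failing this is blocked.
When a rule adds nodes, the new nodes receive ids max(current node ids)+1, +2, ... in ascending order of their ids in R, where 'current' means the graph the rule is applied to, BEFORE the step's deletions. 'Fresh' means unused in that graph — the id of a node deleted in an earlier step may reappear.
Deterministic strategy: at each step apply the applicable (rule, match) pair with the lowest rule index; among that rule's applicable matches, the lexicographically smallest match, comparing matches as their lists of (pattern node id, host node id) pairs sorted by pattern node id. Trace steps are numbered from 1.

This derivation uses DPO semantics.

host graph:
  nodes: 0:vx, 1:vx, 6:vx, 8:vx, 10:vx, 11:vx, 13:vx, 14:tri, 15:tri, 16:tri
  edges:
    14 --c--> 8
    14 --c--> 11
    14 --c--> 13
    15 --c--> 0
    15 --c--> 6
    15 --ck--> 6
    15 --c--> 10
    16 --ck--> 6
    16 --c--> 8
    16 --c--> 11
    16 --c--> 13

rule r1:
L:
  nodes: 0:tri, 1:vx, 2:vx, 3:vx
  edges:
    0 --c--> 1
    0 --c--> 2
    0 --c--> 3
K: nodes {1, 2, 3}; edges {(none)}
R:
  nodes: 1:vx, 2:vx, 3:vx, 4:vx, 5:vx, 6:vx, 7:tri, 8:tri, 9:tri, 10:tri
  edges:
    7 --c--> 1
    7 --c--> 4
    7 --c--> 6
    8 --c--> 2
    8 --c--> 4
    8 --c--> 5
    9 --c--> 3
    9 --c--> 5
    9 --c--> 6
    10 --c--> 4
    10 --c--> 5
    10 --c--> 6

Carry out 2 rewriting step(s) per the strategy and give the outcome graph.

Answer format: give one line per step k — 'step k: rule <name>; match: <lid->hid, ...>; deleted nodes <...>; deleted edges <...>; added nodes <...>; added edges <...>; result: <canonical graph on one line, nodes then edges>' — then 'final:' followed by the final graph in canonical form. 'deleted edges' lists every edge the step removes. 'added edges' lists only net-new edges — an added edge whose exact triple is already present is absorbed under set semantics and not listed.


step 1: rule r1; match: 0->14, 1->8, 2->11, 3->13; deleted nodes 14; deleted edges (14,8,c); (14,11,c); (14,13,c); added nodes 17, 18, 19, 20, 21, 22, 23; added edges (20,8,c); (20,17,c); (20,19,c); (21,11,c); (21,17,c); (21,18,c); (22,13,c); (22,18,c); (22,19,c); (23,17,c); (23,18,c); (23,19,c); result: nodes: 0:vx, 1:vx, 6:vx, 8:vx, 10:vx, 11:vx, 13:vx, 15:tri, 16:tri, 17:vx, 18:vx, 19:vx, 20:tri, 21:tri, 22:tri, 23:tri edges: (15,0,c); (15,6,c); (15,6,ck); (15,10,c); (16,6,ck); (16,8,c); (16,11,c); (16,13,c); (20,8,c); (20,17,c); (20,19,c); (21,11,c); (21,17,c); (21,18,c); (22,13,c); (22,18,c); (22,19,c); (23,17,c); (23,18,c); (23,19,c)
step 2: rule r1; match: 0->20, 1->8, 2->17, 3->19; deleted nodes 20; deleted edges (20,8,c); (20,17,c); (20,19,c); added nodes 24, 25, 26, 27, 28, 29, 30; added edges (27,8,c); (27,24,c); (27,26,c); (28,17,c); (28,24,c); (28,25,c); (29,19,c); (29,25,c); (29,26,c); (30,24,c); (30,25,c); (30,26,c); result: nodes: 0:vx, 1:vx, 6:vx, 8:vx, 10:vx, 11:vx, 13:vx, 15:tri, 16:tri, 17:vx, 18:vx, 19:vx, 21:tri, 22:tri, 23:tri, 24:vx, 25:vx, 26:vx, 27:tri, 28:tri, 29:tri, 30:tri edges: (15,0,c); (15,6,c); (15,6,ck); (15,10,c); (16,6,ck); (16,8,c); (16,11,c); (16,13,c); (21,11,c); (21,17,c); (21,18,c); (22,13,c); (22,18,c); (22,19,c); (23,17,c); (23,18,c); (23,19,c); (27,8,c); (27,24,c); (27,26,c); (28,17,c); (28,24,c); (28,25,c); (29,19,c); (29,25,c); (29,26,c); (30,24,c); (30,25,c); (30,26,c)
final:
nodes: 0:vx, 1:vx, 6:vx, 8:vx, 10:vx, 11:vx, 13:vx, 15:tri, 16:tri, 17:vx, 18:vx, 19:vx, 21:tri, 22:tri, 23:tri, 24:vx, 25:vx, 26:vx, 27:tri, 28:tri, 29:tri, 30:tri
edges: (15,0,c); (15,6,c); (15,6,ck); (15,10,c); (16,6,ck); (16,8,c); (16,11,c); (16,13,c); (21,11,c); (21,17,c); (21,18,c); (22,13,c); (22,18,c); (22,19,c); (23,17,c); (23,18,c); (23,19,c); (27,8,c); (27,24,c); (27,26,c); (28,17,c); (28,24,c); (28,25,c); (29,19,c); (29,25,c); (29,26,c); (30,24,c); (30,25,c); (30,26,c)


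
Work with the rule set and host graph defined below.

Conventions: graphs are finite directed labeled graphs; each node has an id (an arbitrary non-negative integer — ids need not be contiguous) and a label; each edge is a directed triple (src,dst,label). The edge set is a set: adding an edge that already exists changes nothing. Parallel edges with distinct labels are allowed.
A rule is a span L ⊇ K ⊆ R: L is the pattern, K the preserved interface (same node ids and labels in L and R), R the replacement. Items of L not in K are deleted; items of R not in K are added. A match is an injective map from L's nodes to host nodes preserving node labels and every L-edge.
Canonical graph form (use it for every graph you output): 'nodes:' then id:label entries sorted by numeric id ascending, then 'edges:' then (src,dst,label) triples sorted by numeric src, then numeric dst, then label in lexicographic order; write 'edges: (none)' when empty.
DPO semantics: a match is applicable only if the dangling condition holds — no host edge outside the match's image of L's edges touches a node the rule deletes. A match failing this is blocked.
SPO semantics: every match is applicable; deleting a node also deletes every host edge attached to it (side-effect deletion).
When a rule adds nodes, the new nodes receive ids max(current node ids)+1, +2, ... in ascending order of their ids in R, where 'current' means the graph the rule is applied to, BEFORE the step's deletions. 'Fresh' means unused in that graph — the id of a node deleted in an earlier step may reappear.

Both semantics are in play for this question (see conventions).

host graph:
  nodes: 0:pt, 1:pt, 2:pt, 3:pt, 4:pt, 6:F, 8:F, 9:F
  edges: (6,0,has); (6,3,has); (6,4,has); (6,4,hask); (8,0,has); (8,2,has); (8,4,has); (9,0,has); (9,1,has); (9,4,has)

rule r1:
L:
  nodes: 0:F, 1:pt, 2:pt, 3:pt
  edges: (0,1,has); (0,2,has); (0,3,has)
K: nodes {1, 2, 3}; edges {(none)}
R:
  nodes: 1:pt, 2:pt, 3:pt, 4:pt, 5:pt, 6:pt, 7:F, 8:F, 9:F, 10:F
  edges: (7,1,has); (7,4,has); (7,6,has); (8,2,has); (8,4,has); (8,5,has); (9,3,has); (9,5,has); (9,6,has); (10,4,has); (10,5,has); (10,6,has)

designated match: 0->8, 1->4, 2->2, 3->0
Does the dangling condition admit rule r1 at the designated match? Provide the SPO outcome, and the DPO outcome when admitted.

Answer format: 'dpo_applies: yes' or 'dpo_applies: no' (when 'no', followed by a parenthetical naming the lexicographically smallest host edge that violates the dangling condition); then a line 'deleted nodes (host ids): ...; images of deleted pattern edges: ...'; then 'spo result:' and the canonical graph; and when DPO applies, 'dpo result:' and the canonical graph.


dpo_applies: yes
deleted nodes (host ids): 8; images of deleted pattern edges: (8,0,has); (8,2,has); (8,4,has)
spo result:
nodes: 0:pt, 1:pt, 2:pt, 3:pt, 4:pt, 6:F, 9:F, 10:pt, 11:pt, 12:pt, 13:F, 14:F, 15:F, 16:F
edges: (6,0,has); (6,3,has); (6,4,has); (6,4,hask); (9,0,has); (9,1,has); (9,4,has); (13,4,has); (13,10,has); (13,12,has); (14,2,has); (14,10,has); (14,11,has); (15,0,has); (15,11,has); (15,12,has); (16,10,has); (16,11,has); (16,12,has)
dpo result:
nodes: 0:pt, 1:pt, 2:pt, 3:pt, 4:pt, 6:F, 9:F, 10:pt, 11:pt, 12:pt, 13:F, 14:F, 15:F, 16:F
edges: (6,0,has); (6,3,has); (6,4,has); (6,4,hask); (9,0,has); (9,1,has); (9,4,has); (13,4,has); (13,10,has); (13,12,has); (14,2,has); (14,10,has); (14,11,has); (15,0,has); (15,11,has); (15,12,has); (16,10,has); (16,11,has); (16,12,has)


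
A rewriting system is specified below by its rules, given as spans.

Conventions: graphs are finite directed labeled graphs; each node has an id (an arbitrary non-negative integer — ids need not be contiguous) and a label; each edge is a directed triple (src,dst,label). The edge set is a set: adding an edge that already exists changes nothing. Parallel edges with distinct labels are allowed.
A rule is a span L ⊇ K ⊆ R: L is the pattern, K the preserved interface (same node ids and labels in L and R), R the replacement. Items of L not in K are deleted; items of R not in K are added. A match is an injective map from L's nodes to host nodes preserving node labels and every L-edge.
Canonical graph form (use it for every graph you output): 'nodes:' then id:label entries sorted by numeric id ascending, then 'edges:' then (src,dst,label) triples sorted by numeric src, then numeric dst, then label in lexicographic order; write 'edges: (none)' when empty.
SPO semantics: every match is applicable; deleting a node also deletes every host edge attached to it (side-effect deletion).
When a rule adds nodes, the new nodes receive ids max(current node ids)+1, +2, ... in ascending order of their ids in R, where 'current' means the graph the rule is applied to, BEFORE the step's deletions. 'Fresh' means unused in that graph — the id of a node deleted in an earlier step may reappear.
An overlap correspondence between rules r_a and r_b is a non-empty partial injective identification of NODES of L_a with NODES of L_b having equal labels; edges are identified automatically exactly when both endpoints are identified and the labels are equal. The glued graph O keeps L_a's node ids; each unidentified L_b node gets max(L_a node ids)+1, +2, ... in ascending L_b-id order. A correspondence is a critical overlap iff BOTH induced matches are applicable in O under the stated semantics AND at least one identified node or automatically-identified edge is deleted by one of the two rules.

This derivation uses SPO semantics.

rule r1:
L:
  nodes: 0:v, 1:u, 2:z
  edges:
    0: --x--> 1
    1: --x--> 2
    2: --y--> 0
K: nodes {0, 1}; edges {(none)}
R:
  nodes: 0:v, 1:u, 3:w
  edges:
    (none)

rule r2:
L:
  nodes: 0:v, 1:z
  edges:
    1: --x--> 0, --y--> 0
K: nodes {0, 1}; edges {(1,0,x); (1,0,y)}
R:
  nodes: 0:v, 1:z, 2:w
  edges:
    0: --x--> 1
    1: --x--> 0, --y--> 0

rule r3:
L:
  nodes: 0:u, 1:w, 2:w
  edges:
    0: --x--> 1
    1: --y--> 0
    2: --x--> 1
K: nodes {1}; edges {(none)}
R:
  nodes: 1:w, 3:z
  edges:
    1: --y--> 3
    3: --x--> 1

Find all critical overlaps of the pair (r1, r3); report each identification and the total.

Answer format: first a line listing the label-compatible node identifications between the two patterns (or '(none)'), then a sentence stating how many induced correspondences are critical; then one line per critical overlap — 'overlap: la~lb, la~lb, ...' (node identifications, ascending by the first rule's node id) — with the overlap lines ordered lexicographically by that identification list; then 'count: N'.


label-compatible node identifications between L(r1) and L(r3): 1~0
1 of the induced correspondences is a critical overlap of r1 and r3.
overlap: 1~0
count: 1


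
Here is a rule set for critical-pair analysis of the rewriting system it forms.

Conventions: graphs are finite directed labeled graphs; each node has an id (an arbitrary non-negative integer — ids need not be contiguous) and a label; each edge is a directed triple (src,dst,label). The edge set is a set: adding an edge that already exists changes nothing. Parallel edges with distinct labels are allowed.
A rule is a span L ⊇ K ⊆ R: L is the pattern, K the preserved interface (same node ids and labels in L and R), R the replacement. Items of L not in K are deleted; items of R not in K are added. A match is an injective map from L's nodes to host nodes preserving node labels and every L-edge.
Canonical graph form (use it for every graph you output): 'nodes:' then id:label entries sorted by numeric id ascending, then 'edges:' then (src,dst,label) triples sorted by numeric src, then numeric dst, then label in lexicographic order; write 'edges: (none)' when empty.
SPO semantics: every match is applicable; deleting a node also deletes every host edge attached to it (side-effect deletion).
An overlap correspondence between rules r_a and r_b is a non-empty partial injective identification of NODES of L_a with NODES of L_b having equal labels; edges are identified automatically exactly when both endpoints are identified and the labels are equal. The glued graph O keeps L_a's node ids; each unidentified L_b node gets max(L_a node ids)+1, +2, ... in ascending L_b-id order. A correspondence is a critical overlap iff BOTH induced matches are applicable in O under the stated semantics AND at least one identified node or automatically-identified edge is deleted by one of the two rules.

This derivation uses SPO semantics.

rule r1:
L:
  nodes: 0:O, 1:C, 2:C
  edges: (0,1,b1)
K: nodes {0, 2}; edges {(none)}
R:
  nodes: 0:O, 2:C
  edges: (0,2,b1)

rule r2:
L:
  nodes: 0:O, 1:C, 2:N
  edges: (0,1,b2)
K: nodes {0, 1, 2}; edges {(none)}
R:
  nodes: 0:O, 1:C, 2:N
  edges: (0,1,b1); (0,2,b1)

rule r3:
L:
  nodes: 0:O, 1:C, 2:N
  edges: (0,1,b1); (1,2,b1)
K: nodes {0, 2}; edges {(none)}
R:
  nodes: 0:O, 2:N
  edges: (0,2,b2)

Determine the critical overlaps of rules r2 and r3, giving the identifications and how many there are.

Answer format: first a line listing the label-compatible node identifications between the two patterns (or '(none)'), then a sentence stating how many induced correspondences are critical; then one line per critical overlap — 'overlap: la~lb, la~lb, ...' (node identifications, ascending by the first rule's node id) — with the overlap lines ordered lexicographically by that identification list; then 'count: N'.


label-compatible node identifications between L(r2) and L(r3): 0~0, 1~1, 2~2
4 of the induced correspondences are critical overlaps of r2 and r3.
overlap: 0~0, 1~1
overlap: 0~0, 1~1, 2~2
overlap: 1~1
overlap: 1~1, 2~2
count: 4


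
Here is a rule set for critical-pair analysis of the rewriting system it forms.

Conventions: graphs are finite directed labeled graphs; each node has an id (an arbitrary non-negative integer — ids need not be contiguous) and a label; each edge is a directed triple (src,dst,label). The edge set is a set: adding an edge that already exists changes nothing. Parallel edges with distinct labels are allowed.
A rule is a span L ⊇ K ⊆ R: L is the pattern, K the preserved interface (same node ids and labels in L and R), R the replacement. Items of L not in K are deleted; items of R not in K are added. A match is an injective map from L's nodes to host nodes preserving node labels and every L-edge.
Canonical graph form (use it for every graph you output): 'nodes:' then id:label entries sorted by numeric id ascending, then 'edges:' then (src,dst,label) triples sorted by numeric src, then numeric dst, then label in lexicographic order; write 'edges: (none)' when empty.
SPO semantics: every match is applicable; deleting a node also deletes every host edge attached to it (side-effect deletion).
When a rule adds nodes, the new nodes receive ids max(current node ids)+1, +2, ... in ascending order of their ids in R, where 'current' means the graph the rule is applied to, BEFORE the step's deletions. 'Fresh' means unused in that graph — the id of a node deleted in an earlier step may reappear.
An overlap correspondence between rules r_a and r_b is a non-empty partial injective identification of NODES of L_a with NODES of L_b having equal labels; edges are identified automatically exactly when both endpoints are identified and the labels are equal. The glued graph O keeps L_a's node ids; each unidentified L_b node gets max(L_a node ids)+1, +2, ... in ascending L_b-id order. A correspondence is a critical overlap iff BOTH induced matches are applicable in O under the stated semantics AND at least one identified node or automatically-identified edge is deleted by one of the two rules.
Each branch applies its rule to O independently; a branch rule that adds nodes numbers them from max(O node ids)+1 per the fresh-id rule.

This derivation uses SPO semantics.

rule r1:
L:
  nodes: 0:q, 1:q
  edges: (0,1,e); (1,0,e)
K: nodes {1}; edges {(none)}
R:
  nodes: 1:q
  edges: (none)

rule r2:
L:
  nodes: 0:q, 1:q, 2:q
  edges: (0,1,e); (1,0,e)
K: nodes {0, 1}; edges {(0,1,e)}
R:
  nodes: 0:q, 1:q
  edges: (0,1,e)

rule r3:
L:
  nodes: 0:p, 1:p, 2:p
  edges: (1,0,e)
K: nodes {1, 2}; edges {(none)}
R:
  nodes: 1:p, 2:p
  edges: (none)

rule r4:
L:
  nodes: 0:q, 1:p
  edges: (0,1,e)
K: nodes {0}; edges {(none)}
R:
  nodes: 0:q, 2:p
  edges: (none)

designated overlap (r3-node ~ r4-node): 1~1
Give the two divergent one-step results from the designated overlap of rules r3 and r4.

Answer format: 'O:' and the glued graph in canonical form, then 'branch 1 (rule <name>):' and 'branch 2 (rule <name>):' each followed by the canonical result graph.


O:
nodes: 0:p, 1:p, 2:p, 3:q
edges: (1,0,e); (3,1,e)
branch 1 (rule r3):
nodes: 1:p, 2:p, 3:q
edges: (3,1,e)
branch 2 (rule r4):
nodes: 0:p, 2:p, 3:q, 4:p
edges: (none)


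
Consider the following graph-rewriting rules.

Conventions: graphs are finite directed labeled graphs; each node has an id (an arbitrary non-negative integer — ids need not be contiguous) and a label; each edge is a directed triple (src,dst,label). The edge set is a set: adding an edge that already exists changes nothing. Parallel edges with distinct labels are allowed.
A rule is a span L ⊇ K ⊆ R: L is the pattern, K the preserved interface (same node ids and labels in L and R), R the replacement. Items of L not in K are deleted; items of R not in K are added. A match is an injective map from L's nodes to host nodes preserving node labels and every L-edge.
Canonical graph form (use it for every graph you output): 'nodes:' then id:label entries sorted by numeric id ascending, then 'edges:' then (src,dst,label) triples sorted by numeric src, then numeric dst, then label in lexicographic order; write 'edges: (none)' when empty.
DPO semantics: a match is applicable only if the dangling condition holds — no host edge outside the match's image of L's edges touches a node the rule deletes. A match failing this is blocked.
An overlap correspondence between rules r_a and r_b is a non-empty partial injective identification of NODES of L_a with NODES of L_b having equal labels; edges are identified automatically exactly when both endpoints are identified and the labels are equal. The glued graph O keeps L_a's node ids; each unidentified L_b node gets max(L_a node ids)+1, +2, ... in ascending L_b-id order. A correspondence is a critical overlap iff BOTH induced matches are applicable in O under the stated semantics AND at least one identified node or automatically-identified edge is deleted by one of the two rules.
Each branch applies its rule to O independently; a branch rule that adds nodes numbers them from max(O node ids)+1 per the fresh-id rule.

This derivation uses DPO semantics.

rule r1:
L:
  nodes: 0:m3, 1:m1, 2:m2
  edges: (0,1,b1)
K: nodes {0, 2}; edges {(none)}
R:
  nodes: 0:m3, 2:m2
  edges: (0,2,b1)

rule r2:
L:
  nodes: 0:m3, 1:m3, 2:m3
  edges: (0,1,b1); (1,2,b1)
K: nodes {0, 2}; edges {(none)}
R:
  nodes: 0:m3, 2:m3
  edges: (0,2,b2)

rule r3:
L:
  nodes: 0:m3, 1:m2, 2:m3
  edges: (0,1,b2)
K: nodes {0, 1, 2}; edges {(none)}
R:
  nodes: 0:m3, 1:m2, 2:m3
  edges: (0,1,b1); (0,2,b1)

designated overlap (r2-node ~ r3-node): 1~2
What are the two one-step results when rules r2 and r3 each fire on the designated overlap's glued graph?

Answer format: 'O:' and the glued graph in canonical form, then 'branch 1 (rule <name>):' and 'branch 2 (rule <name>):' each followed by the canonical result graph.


O:
nodes: 0:m3, 1:m3, 2:m3, 3:m3, 4:m2
edges: (0,1,b1); (1,2,b1); (3,4,b2)
branch 1 (rule r2):
nodes: 0:m3, 2:m3, 3:m3, 4:m2
edges: (0,2,b2); (3,4,b2)
branch 2 (rule r3):
nodes: 0:m3, 1:m3, 2:m3, 3:m3, 4:m2
edges: (0,1,b1); (1,2,b1); (3,1,b1); (3,4,b1)


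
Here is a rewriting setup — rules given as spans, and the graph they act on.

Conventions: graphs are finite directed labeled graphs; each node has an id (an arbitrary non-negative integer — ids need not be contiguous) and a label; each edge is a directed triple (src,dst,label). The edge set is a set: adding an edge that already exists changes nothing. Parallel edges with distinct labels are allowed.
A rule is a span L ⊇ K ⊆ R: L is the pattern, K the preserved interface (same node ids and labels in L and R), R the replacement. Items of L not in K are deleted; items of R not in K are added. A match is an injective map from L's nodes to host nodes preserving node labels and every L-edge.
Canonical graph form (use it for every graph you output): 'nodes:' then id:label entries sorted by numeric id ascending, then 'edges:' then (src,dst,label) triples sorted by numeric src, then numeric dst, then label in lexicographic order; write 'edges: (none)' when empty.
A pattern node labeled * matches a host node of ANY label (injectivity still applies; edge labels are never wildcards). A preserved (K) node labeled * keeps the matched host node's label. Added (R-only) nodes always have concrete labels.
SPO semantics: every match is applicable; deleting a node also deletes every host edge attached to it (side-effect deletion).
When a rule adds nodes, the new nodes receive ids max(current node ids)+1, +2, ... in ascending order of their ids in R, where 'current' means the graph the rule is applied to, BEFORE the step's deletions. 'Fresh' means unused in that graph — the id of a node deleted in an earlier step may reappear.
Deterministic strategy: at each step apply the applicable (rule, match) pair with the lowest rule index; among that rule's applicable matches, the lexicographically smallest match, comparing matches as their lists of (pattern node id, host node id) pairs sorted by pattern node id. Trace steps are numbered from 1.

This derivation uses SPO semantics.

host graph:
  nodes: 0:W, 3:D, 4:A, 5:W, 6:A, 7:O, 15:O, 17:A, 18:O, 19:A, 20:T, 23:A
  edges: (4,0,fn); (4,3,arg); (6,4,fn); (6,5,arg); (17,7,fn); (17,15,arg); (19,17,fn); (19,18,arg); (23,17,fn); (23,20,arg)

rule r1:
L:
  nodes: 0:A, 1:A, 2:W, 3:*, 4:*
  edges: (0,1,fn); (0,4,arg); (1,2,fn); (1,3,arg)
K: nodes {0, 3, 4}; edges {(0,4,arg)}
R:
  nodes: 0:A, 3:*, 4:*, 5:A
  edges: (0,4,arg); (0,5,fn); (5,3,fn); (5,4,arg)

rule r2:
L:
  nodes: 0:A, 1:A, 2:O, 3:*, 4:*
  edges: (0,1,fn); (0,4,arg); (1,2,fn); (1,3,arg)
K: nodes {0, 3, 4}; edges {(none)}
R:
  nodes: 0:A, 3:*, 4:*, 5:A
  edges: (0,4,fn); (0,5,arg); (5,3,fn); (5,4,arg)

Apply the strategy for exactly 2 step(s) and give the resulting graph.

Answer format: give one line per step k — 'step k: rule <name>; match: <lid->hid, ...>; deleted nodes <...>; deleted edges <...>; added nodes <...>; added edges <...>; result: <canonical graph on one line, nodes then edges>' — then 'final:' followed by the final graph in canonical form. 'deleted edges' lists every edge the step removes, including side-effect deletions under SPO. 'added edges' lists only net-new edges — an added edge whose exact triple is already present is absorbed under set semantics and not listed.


step 1: rule r1; match: 0->6, 1->4, 2->0, 3->3, 4->5; deleted nodes 0, 4; deleted edges (4,0,fn); (4,3,arg); (6,4,fn); added nodes 24; added edges (6,24,fn); (24,3,fn); (24,5,arg); result: nodes: 3:D, 5:W, 6:A, 7:O, 15:O, 17:A, 18:O, 19:A, 20:T, 23:A, 24:A edges: (6,5,arg); (6,24,fn); (17,7,fn); (17,15,arg); (19,17,fn); (19,18,arg); (23,17,fn); (23,20,arg); (24,3,fn); (24,5,arg)
step 2: rule r2; match: 0->19, 1->17, 2->7, 3->15, 4->18; deleted nodes 7, 17; deleted edges (17,7,fn); (17,15,arg); (19,17,fn); (19,18,arg); (23,17,fn); added nodes 25; added edges (19,18,fn); (19,25,arg); (25,15,fn); (25,18,arg); result: nodes: 3:D, 5:W, 6:A, 15:O, 18:O, 19:A, 20:T, 23:A, 24:A, 25:A edges: (6,5,arg); (6,24,fn); (19,18,fn); (19,25,arg); (23,20,arg); (24,3,fn); (24,5,arg); (25,15,fn); (25,18,arg)
final:
nodes: 3:D, 5:W, 6:A, 15:O, 18:O, 19:A, 20:T, 23:A, 24:A, 25:A
edges: (6,5,arg); (6,24,fn); (19,18,fn); (19,25,arg); (23,20,arg); (24,3,fn); (24,5,arg); (25,15,fn); (25,18,arg)


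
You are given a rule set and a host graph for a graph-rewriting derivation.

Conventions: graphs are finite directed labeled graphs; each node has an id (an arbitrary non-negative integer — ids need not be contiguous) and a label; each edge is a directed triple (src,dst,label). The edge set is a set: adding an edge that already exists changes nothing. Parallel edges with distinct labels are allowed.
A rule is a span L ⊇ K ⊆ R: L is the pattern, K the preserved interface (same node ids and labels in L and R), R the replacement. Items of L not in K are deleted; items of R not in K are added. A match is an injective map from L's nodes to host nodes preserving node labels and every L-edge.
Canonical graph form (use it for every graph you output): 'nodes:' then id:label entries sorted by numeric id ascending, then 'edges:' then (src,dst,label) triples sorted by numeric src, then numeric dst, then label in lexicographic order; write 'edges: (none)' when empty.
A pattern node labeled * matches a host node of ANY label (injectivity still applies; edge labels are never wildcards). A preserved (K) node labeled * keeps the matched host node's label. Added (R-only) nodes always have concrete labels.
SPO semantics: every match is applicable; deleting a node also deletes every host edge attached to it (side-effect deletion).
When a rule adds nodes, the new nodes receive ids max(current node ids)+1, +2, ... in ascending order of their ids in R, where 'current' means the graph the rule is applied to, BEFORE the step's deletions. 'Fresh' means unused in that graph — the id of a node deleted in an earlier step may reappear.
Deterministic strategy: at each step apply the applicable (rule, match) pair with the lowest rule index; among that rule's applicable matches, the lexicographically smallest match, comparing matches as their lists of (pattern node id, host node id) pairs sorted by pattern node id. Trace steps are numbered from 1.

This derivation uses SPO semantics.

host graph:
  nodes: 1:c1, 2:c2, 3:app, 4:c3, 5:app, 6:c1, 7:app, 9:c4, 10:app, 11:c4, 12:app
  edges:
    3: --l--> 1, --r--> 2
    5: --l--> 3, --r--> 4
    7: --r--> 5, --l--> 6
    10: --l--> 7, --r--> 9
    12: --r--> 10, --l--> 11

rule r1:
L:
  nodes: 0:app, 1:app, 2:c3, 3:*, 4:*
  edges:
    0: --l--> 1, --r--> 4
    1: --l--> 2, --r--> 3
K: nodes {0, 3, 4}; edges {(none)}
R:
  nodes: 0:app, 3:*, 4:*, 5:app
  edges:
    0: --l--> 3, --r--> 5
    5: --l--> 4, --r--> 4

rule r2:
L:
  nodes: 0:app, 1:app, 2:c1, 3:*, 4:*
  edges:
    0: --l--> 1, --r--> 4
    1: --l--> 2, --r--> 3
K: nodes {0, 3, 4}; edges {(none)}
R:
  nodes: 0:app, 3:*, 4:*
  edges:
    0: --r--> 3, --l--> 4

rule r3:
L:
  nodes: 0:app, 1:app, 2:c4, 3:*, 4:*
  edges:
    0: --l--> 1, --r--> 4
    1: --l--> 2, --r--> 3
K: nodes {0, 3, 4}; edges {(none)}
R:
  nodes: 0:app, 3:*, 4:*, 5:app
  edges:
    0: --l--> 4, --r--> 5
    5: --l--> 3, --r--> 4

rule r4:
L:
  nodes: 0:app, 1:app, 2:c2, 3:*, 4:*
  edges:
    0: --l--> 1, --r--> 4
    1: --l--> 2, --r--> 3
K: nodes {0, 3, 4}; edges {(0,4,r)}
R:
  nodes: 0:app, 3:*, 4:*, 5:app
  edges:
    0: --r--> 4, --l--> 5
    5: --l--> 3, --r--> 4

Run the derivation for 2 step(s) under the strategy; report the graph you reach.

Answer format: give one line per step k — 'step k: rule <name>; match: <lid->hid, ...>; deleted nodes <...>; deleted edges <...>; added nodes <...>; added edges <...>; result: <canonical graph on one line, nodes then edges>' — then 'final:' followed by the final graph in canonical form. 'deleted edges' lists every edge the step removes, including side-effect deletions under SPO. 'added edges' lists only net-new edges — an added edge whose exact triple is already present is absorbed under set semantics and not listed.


step 1: rule r2; match: 0->5, 1->3, 2->1, 3->2, 4->4; deleted nodes 1, 3; deleted edges (3,1,l); (3,2,r); (5,3,l); (5,4,r); added nodes (none); added edges (5,2,r); (5,4,l); result: nodes: 2:c2, 4:c3, 5:app, 6:c1, 7:app, 9:c4, 10:app, 11:c4, 12:app edges: (5,2,r); (5,4,l); (7,5,r); (7,6,l); (10,7,l); (10,9,r); (12,10,r); (12,11,l)
step 2: rule r2; match: 0->10, 1->7, 2->6, 3->5, 4->9; deleted nodes 6, 7; deleted edges (7,5,r); (7,6,l); (10,7,l); (10,9,r); added nodes (none); added edges (10,5,r); (10,9,l); result: nodes: 2:c2, 4:c3, 5:app, 9:c4, 10:app, 11:c4, 12:app edges: (5,2,r); (5,4,l); (10,5,r); (10,9,l); (12,10,r); (12,11,l)
final:
nodes: 2:c2, 4:c3, 5:app, 9:c4, 10:app, 11:c4, 12:app
edges: (5,2,r); (5,4,l); (10,5,r); (10,9,l); (12,10,r); (12,11,l)


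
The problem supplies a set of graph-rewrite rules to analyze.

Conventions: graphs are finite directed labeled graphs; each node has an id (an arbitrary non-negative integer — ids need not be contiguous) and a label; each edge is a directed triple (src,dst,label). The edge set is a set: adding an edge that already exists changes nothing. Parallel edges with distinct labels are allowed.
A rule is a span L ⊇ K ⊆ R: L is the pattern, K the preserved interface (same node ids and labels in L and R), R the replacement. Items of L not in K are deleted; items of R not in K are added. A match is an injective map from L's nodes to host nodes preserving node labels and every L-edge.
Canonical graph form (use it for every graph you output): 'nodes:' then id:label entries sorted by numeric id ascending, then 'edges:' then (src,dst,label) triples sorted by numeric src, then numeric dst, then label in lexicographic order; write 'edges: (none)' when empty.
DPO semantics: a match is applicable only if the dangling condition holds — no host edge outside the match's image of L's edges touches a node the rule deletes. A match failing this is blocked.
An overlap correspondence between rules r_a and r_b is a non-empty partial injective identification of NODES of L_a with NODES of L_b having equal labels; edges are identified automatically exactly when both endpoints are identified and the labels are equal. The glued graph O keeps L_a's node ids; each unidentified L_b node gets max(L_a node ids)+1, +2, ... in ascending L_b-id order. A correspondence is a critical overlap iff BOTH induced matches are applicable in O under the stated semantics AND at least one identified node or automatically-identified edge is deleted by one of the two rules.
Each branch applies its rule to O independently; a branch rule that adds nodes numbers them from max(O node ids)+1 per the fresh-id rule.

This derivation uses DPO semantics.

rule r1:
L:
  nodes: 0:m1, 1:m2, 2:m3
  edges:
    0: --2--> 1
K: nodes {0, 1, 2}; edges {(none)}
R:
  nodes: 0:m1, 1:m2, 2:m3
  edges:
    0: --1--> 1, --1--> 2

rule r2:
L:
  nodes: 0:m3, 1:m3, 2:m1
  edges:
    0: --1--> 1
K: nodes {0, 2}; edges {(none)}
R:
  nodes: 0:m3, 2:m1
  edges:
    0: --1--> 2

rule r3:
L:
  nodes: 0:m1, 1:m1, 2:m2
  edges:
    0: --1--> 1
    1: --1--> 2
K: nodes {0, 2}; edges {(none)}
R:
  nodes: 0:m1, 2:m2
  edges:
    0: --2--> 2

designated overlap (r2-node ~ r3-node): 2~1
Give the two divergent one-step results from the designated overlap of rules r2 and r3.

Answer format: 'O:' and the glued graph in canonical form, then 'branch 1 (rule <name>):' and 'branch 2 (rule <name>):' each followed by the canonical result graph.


O:
nodes: 0:m3, 1:m3, 2:m1, 3:m1, 4:m2
edges: (0,1,1); (2,4,1); (3,2,1)
branch 1 (rule r2):
nodes: 0:m3, 2:m1, 3:m1, 4:m2
edges: (0,2,1); (2,4,1); (3,2,1)
branch 2 (rule r3):
nodes: 0:m3, 1:m3, 3:m1, 4:m2
edges: (0,1,1); (3,4,2)
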